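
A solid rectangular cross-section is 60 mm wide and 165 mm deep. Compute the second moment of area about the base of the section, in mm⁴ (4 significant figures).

I_base ≈ 8.984 × 10⁷ mm⁴

The section: 60 × 165, A = 9 900 mm², y = 82.5 mm, Ī = 22 460 625 mm⁴.
Transfer it to the base of the section using Ī + A·d² with d = y − 0:
  the section: d = 82.5 mm → contributes +89 842 500 mm⁴
Total I = 89 842 500 mm⁴.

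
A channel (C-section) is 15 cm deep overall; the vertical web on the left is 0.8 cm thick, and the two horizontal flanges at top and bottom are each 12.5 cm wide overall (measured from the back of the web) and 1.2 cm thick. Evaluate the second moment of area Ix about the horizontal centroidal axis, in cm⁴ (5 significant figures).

Ix ≈ 1565.3 cm⁴

Decompose the section into non-overlapping parts with the origin at the bottom-left of its bounding rectangle.
Web: 0.8 × 15, A = 12 cm², y = 7.5 cm, Ī = 225 cm⁴.
Top flange (beyond web): 11.7 × 1.2, A = 14.04 cm², y = 14.4 cm, Ī = 1.6848 cm⁴.
Bottom flange (beyond web): 11.7 × 1.2, A = 14.04 cm², y = 0.6 cm, Ī = 1.6848 cm⁴.
By symmetry the centroid is at mid-height, ȳ = 7.5 cm.
Transfer each piece to the horizontal centroidal axis using Ī + A·d² with d = y − 7.5:
  web: d = 0 cm → contributes +225 cm⁴
  top flange (beyond web): d = 6.9 cm → contributes +670.1292 cm⁴
  bottom flange (beyond web): d = -6.9 cm → contributes +670.1292 cm⁴
Total I = 1565.258 cm⁴.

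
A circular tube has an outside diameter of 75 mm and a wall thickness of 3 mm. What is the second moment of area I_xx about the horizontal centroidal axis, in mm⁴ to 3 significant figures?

Split into non-overlapping primitives; take the origin at the lower-left of the bounding box.
Outer circle: ⌀75, A = 4417.9 mm², y = 37.5 mm, Ī = 1 553 156 mm⁴.
Bore (subtracted): ⌀69, A = 3739.3 mm², y = 37.5 mm, Ī = 1 112 670 mm⁴.
By symmetry the centroid is at mid-height, ȳ = 37.5 mm.
All pieces are centred on the horizontal centroidal axis, so I = ΣĪ (holes subtracted) = 440 486 mm⁴.

I_xx ≈ 4.40 × 10⁵ mm⁴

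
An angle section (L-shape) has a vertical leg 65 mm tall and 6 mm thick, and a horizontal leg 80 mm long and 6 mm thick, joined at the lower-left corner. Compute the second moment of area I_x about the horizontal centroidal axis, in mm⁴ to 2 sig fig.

Break the section into simple shapes (no overlaps), measuring from the bottom-left corner of the bounding box.
Vertical leg: 6 × 65, A = 390 mm², y = 32.5 mm, Ī = 137 313 mm⁴.
Horizontal leg (remainder): 74 × 6, A = 444 mm², y = 3 mm, Ī = 1 332 mm⁴.
Centroid: ȳ = ΣA·y / ΣA = 16.79 mm.
Transfer each piece to the horizontal centroidal axis using Ī + A·d² with d = y − 16.79:
  vertical leg: d = 15.71 mm → contributes +233 505 mm⁴
  horizontal leg (remainder): d = -13.79 mm → contributes +85 826 mm⁴
Total I = 319 331 mm⁴.

I_x ≈ 3.2 × 10⁵ mm⁴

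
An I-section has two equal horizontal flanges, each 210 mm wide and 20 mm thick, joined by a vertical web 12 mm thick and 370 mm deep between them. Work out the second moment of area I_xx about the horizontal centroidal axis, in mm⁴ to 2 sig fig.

Split into non-overlapping primitives; take the origin at the lower-left of the bounding box.
Bottom flange: 210 × 20, A = 4 200 mm², y = 10 mm, Ī = 140 000 mm⁴.
Web: 12 × 370, A = 4 440 mm², y = 205 mm, Ī = 50 653 000 mm⁴.
Top flange: 210 × 20, A = 4 200 mm², y = 400 mm, Ī = 140 000 mm⁴.
By symmetry the centroid is at mid-height, ȳ = 205 mm.
Transfer each piece to the horizontal centroidal axis using Ī + A·d² with d = y − 205:
  bottom flange: d = -195 mm → contributes +159 845 000 mm⁴
  web: d = 0 mm → contributes +50 653 000 mm⁴
  top flange: d = 195 mm → contributes +159 845 000 mm⁴
Total I = 370 343 000 mm⁴.

I_xx ≈ 3.7 × 10⁸ mm⁴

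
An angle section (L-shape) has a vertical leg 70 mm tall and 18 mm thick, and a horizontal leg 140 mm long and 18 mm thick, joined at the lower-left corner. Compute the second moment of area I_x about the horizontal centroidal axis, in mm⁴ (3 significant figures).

Treat the section as a set of non-overlapping primitives; coordinates are from the bounding-box lower-left.
Vertical leg: 18 × 70, A = 1 260 mm², y = 35 mm, Ī = 514 500 mm⁴.
Horizontal leg (remainder): 122 × 18, A = 2 196 mm², y = 9 mm, Ī = 59 292 mm⁴.
Centroid: ȳ = ΣA·y / ΣA = 18.479 mm.
Transfer each piece to the horizontal centroidal axis using Ī + A·d² with d = y − 18.479:
  vertical leg: d = 16.521 mm → contributes +858 402 mm⁴
  horizontal leg (remainder): d = -9.4792 mm → contributes +256 613 mm⁴
Total I = 1 115 015 mm⁴.

I_x ≈ 1.12 × 10⁶ mm⁴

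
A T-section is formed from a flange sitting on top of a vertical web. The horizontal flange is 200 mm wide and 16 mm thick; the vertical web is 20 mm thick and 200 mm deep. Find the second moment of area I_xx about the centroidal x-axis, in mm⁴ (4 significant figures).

I_xx ≈ 3.414 × 10⁷ mm⁴

Split into non-overlapping primitives; take the origin at the lower-left of the bounding box.
Flange: 200 × 16, A = 3 200 mm², y = 208 mm, Ī = 68266.7 mm⁴.
Web: 20 × 200, A = 4 000 mm², y = 100 mm, Ī = 13 333 333 mm⁴.
Centroid: ȳ = ΣA·y / ΣA = 148 mm.
Transfer each piece to the centroidal x-axis using Ī + A·d² with d = y − 148:
  flange: d = 60 mm → contributes +11 588 267 mm⁴
  web: d = -48 mm → contributes +22 549 333 mm⁴
Total I = 34 137 600 mm⁴.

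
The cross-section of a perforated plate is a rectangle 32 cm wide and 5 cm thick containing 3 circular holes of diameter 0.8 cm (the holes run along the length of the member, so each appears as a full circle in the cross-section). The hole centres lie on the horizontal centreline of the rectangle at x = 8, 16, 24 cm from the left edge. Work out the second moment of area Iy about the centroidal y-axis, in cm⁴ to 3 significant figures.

Decompose the section into non-overlapping parts with the origin at the bottom-left of its bounding rectangle.
Plate: 32 × 5, A = 160 cm², x = 16 cm, Ī = 13 653 cm⁴.
Hole 1 (subtracted): ⌀0.8, A = 0.50265 cm², x = 8 cm, Ī = 0.020106 cm⁴.
Hole 2 (subtracted): ⌀0.8, A = 0.50265 cm², x = 16 cm, Ī = 0.020106 cm⁴.
Hole 3 (subtracted): ⌀0.8, A = 0.50265 cm², x = 24 cm, Ī = 0.020106 cm⁴.
By symmetry the centroid is at mid-width, x̄ = 16 cm.
Transfer each piece to the centroidal y-axis using Ī + A·d² with d = x − 16:
  plate: d = 0 cm → contributes +13 653 cm⁴
  hole 1: d = -8 cm → contributes −32.19 cm⁴
  hole 2: d = 0 cm → contributes −0.020106 cm⁴
  hole 3: d = 8 cm → contributes −32.19 cm⁴
Total I = 13 589 cm⁴.

Iy ≈ 1.36 × 10⁴ cm⁴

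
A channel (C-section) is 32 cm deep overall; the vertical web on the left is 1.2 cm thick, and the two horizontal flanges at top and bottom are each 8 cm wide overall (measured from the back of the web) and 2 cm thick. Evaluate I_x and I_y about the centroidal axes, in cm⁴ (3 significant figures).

I_x ≈ 9410 cm⁴, I_y ≈ 364 cm⁴

Decompose the section into non-overlapping parts with the origin at the bottom-left of its bounding rectangle.
Web: 1.2 × 32, A = 38.4 cm², y = 16 cm, Ī = 3276.8 cm⁴.
Top flange (beyond web): 6.8 × 2, A = 13.6 cm², y = 31 cm, Ī = 4.5333 cm⁴.
Bottom flange (beyond web): 6.8 × 2, A = 13.6 cm², y = 1 cm, Ī = 4.5333 cm⁴.
By symmetry the centroid is at mid-height, ȳ = 16 cm.
Transfer each piece to the centroidal x-axis using Ī + A·d² with d = y − 16:
  web: d = 0 cm → contributes +3276.8 cm⁴
  top flange (beyond web): d = 15 cm → contributes +3064.5 cm⁴
  bottom flange (beyond web): d = -15 cm → contributes +3064.5 cm⁴
Total I = 9405.9 cm⁴.
For the y-axis: x̄ = 2.2585 cm.
Repeating about the centroidal y-axis gives I_y = 364.17 cm⁴.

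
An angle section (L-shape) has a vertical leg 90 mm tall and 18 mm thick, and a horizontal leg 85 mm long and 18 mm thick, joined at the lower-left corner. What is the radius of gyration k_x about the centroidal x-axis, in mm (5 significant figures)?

Break the section into simple shapes (no overlaps), measuring from the bottom-left corner of the bounding box.
Vertical leg: 18 × 90, A = 1 620 mm², y = 45 mm, Ī = 1 093 500 mm⁴.
Horizontal leg (remainder): 67 × 18, A = 1 206 mm², y = 9 mm, Ī = 32 562 mm⁴.
Centroid: ȳ = ΣA·y / ΣA = 29.63694 mm.
Transfer each piece to the centroidal x-axis using Ī + A·d² with d = y − 29.63694:
  vertical leg: d = 15.36306 mm → contributes +1 475 858 mm⁴
  horizontal leg (remainder): d = -20.63694 mm → contributes +546177.4 mm⁴
Total I = 2 022 036 mm⁴.
Radius of gyration: k = √(I/A) = √(2 022 036 / 2 826) = 26.74905 mm.

k_x ≈ 26.749 mm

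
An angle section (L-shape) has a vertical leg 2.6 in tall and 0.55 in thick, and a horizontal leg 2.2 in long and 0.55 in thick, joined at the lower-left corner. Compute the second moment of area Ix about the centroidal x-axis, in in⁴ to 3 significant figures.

Ix ≈ 1.41 in⁴

Split into non-overlapping primitives; take the origin at the lower-left of the bounding box.
Vertical leg: 0.55 × 2.6, A = 1.43 in², y = 1.3 in, Ī = 0.80557 in⁴.
Horizontal leg (remainder): 1.65 × 0.55, A = 0.9075 in², y = 0.275 in, Ī = 0.022877 in⁴.
Centroid: ȳ = ΣA·y / ΣA = 0.90206 in.
Transfer each piece to the centroidal x-axis using Ī + A·d² with d = y − 0.90206:
  vertical leg: d = 0.39794 in → contributes +1.032 in⁴
  horizontal leg (remainder): d = -0.62706 in → contributes +0.37971 in⁴
Total I = 1.4117 in⁴.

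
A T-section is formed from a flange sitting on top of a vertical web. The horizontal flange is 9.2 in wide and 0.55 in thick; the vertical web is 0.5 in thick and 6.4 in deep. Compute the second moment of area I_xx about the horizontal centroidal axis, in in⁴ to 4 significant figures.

Decompose the section into non-overlapping parts with the origin at the bottom-left of its bounding rectangle.
Flange: 9.2 × 0.55, A = 5.06 in², y = 6.675 in, Ī = 0.127554 in⁴.
Web: 0.5 × 6.4, A = 3.2 in², y = 3.2 in, Ī = 10.9227 in⁴.
Centroid: ȳ = ΣA·y / ΣA = 5.32875 in.
Transfer each piece to the horizontal centroidal axis using Ī + A·d² with d = y − 5.32875:
  flange: d = 1.34625 in → contributes +9.2982 in⁴
  web: d = -2.12875 in → contributes +25.4238 in⁴
Total I = 34.722 in⁴.

I_xx ≈ 34.72 in⁴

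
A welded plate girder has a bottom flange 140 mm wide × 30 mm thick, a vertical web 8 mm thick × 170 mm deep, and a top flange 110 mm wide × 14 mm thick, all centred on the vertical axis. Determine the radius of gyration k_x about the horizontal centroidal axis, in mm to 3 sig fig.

k_x ≈ 82.0 mm

Split into non-overlapping primitives; take the origin at the lower-left of the bounding box.
Bottom plate: 140 × 30, A = 4 200 mm², y = 15 mm, Ī = 315 000 mm⁴.
Web plate: 8 × 170, A = 1 360 mm², y = 115 mm, Ī = 3 275 333 mm⁴.
Top plate: 110 × 14, A = 1 540 mm², y = 207 mm, Ī = 25 153 mm⁴.
Centroid: ȳ = ΣA·y / ΣA = 75.8 mm.
Transfer each piece to the horizontal centroidal axis using Ī + A·d² with d = y − 75.8:
  bottom plate: d = -60.8 mm → contributes +15 840 888 mm⁴
  web plate: d = 39.2 mm → contributes +5 365 164 mm⁴
  top plate: d = 131.2 mm → contributes +26 533 851 mm⁴
Total I = 47 739 903 mm⁴.
Radius of gyration: k = √(I/A) = √(47 739 903 / 7 100) = 82 mm.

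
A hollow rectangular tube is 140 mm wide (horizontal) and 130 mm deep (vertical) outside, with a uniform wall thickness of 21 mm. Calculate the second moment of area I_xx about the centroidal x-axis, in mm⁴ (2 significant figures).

Break the section into simple shapes (no overlaps), measuring from the bottom-left corner of the bounding box.
Outer rectangle: 140 × 130, A = 18 200 mm², y = 65 mm, Ī = 25 631 667 mm⁴.
Inner void (subtracted): 98 × 88, A = 8 624 mm², y = 65 mm, Ī = 5 565 355 mm⁴.
By symmetry the centroid is at mid-height, ȳ = 65 mm.
All pieces are centred on the centroidal x-axis, so I = ΣĪ (holes subtracted) = 20 066 312 mm⁴.

I_xx ≈ 2.0 × 10⁷ mm⁴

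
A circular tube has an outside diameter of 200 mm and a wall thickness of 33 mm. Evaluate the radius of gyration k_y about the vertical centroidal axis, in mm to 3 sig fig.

k_y ≈ 60.2 mm

Treat the section as a set of non-overlapping primitives; coordinates are from the bounding-box lower-left.
Outer circle: ⌀200, A = 31 416 mm², x = 100 mm, Ī = 78 539 816 mm⁴.
Bore (subtracted): ⌀134, A = 14 103 mm², x = 100 mm, Ī = 15 826 653 mm⁴.
By symmetry the centroid is at mid-width, x̄ = 100 mm.
All pieces are centred on the vertical centroidal axis, so I = ΣĪ (holes subtracted) = 62 713 163 mm⁴.
Radius of gyration: k = √(I/A) = √(62 713 163 / 17 313) = 60.185 mm.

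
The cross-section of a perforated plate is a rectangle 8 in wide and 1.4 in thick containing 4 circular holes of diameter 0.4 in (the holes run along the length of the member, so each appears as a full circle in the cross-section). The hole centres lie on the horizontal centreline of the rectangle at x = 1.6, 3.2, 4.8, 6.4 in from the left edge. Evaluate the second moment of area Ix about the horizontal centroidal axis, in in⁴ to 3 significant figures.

Break the section into simple shapes (no overlaps), measuring from the bottom-left corner of the bounding box.
Plate: 8 × 1.4, A = 11.2 in², y = 0.7 in, Ī = 1.8293 in⁴.
Hole 1 (subtracted): ⌀0.4, A = 0.12566 in², y = 0.7 in, Ī = 0.0012566 in⁴.
Hole 2 (subtracted): ⌀0.4, A = 0.12566 in², y = 0.7 in, Ī = 0.0012566 in⁴.
Hole 3 (subtracted): ⌀0.4, A = 0.12566 in², y = 0.7 in, Ī = 0.0012566 in⁴.
Hole 4 (subtracted): ⌀0.4, A = 0.12566 in², y = 0.7 in, Ī = 0.0012566 in⁴.
By symmetry the centroid is at mid-height, ȳ = 0.7 in.
All pieces are centred on the horizontal centroidal axis, so I = ΣĪ (holes subtracted) = 1.8243 in⁴.

Ix ≈ 1.82 in⁴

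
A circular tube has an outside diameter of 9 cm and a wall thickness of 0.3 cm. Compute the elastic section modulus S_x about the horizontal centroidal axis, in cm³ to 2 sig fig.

Split into non-overlapping primitives; take the origin at the lower-left of the bounding box.
Outer circle: ⌀9, A = 63.62 cm², y = 4.5 cm, Ī = 322.1 cm⁴.
Bore (subtracted): ⌀8.4, A = 55.42 cm², y = 4.5 cm, Ī = 244.4 cm⁴.
By symmetry the centroid is at mid-height, ȳ = 4.5 cm.
All pieces are centred on the horizontal centroidal axis, so I = ΣĪ (holes subtracted) = 77.67 cm⁴.
Extreme fibre distance c = 4.5 cm; S = I/c = 17.26 cm³.

S_x ≈ 17 cm³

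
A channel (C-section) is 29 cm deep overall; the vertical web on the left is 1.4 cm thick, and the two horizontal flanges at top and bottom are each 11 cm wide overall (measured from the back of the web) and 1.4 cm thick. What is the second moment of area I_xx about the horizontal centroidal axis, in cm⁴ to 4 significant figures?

Decompose the section into non-overlapping parts with the origin at the bottom-left of its bounding rectangle.
Web: 1.4 × 29, A = 40.6 cm², y = 14.5 cm, Ī = 2845.38 cm⁴.
Top flange (beyond web): 9.6 × 1.4, A = 13.44 cm², y = 28.3 cm, Ī = 2.1952 cm⁴.
Bottom flange (beyond web): 9.6 × 1.4, A = 13.44 cm², y = 0.7 cm, Ī = 2.1952 cm⁴.
By symmetry the centroid is at mid-height, ȳ = 14.5 cm.
Transfer each piece to the horizontal centroidal axis using Ī + A·d² with d = y − 14.5:
  web: d = 0 cm → contributes +2845.38 cm⁴
  top flange (beyond web): d = 13.8 cm → contributes +2561.71 cm⁴
  bottom flange (beyond web): d = -13.8 cm → contributes +2561.71 cm⁴
Total I = 7968.8 cm⁴.

I_xx ≈ 7969 cm⁴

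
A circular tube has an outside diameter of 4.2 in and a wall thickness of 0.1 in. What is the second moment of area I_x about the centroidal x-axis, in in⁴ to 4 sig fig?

Break the section into simple shapes (no overlaps), measuring from the bottom-left corner of the bounding box.
Outer circle: ⌀4.2, A = 13.8544 in², y = 2.1 in, Ī = 15.2745 in⁴.
Bore (subtracted): ⌀4, A = 12.5664 in², y = 2.1 in, Ī = 12.5664 in⁴.
By symmetry the centroid is at mid-height, ȳ = 2.1 in.
All pieces are centred on the centroidal x-axis, so I = ΣĪ (holes subtracted) = 2.70813 in⁴.

I_x ≈ 2.708 in⁴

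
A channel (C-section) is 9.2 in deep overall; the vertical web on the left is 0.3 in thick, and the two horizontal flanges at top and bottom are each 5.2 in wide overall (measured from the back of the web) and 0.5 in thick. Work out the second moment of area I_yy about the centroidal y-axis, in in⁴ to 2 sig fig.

I_yy ≈ 22 in⁴

Decompose the section into non-overlapping parts with the origin at the bottom-left of its bounding rectangle.
Web: 0.3 × 9.2, A = 2.76 in², x = 0.15 in, Ī = 0.0207 in⁴.
Top flange (beyond web): 4.9 × 0.5, A = 2.45 in², x = 2.75 in, Ī = 4.902 in⁴.
Bottom flange (beyond web): 4.9 × 0.5, A = 2.45 in², x = 2.75 in, Ī = 4.902 in⁴.
Centroid: x̄ = ΣA·x / ΣA = 1.813 in.
Transfer each piece to the centroidal y-axis using Ī + A·d² with d = x − 1.813:
  web: d = -1.663 in → contributes +7.655 in⁴
  top flange (beyond web): d = 0.9368 in → contributes +7.052 in⁴
  bottom flange (beyond web): d = 0.9368 in → contributes +7.052 in⁴
Total I = 21.76 in⁴.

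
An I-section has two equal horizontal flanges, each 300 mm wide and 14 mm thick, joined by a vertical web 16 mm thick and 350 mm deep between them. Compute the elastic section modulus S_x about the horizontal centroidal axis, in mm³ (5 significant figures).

Break the section into simple shapes (no overlaps), measuring from the bottom-left corner of the bounding box.
Bottom flange: 300 × 14, A = 4 200 mm², y = 7 mm, Ī = 68 600 mm⁴.
Web: 16 × 350, A = 5 600 mm², y = 189 mm, Ī = 57 166 667 mm⁴.
Top flange: 300 × 14, A = 4 200 mm², y = 371 mm, Ī = 68 600 mm⁴.
By symmetry the centroid is at mid-height, ȳ = 189 mm.
Transfer each piece to the horizontal centroidal axis using Ī + A·d² with d = y − 189:
  bottom flange: d = -182 mm → contributes +139 189 400 mm⁴
  web: d = 0 mm → contributes +57 166 667 mm⁴
  top flange: d = 182 mm → contributes +139 189 400 mm⁴
Total I = 335 545 467 mm⁴.
Extreme fibre distance c = 189 mm; S = I/c = 1 775 373 mm³.

S_x ≈ 1.7754 × 10⁶ mm³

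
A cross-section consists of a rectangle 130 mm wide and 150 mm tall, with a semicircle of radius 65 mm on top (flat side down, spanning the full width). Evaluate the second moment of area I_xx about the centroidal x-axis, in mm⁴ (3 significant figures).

Decompose the section into non-overlapping parts with the origin at the bottom-left of its bounding rectangle.
Rectangular body: 130 × 150, A = 19 500 mm², y = 75 mm, Ī = 36 562 500 mm⁴.
Semicircular cap: semicircle r = 65, A = 6636.6 mm², y = 177.59 mm, Ī = 1 959 230 mm⁴.
Centroid: ȳ = ΣA·y / ΣA = 101.05 mm.
Transfer each piece to the centroidal x-axis using Ī + A·d² with d = y − 101.05:
  rectangular body: d = -26.049 mm → contributes +49 794 106 mm⁴
  semicircular cap: d = 76.538 mm → contributes +40 836 933 mm⁴
Total I = 90 631 040 mm⁴.

I_xx ≈ 9.06 × 10⁷ mm⁴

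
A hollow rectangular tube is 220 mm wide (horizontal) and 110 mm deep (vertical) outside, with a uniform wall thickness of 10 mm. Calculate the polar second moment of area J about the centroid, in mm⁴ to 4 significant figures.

J ≈ 4.986 × 10⁷ mm⁴

Break the section into simple shapes (no overlaps), measuring from the bottom-left corner of the bounding box.
Outer rectangle: 220 × 110, A = 24 200 mm², y = 55 mm, Ī = 24 401 667 mm⁴.
Inner void (subtracted): 200 × 90, A = 18 000 mm², y = 55 mm, Ī = 12 150 000 mm⁴.
By symmetry the centroid is at mid-height, ȳ = 55 mm.
All pieces are centred on the centroidal x-axis, so I = ΣĪ (holes subtracted) = 12 251 667 mm⁴.
Repeating about the centroidal y-axis gives I_y = 37 606 667 mm⁴.
Polar second moment: J = I_x + I_y = 49 858 333 mm⁴.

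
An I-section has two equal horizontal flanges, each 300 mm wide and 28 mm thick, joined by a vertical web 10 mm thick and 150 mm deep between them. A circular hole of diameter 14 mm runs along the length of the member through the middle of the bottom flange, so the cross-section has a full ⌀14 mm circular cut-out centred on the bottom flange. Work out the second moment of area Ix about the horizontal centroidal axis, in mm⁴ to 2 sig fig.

Treat the section as a set of non-overlapping primitives; coordinates are from the bounding-box lower-left.
Bottom flange: 300 × 28, A = 8 400 mm², y = 14 mm, Ī = 548 800 mm⁴.
Web: 10 × 150, A = 1 500 mm², y = 103 mm, Ī = 2 812 500 mm⁴.
Top flange: 300 × 28, A = 8 400 mm², y = 192 mm, Ī = 548 800 mm⁴.
Hole (subtracted): ⌀14, A = 153.9 mm², y = 14 mm, Ī = 1 886 mm⁴.
Centroid: ȳ = ΣA·y / ΣA = 103.8 mm.
Transfer each piece to the horizontal centroidal axis using Ī + A·d² with d = y − 103.8:
  bottom flange: d = -89.76 mm → contributes +68 218 882 mm⁴
  web: d = -0.755 mm → contributes +2 813 355 mm⁴
  top flange: d = 88.24 mm → contributes +65 961 095 mm⁴
  hole: d = -89.76 mm → contributes −1 242 005 mm⁴
Total I = 135 751 327 mm⁴.

Ix ≈ 1.4 × 10⁸ mm⁴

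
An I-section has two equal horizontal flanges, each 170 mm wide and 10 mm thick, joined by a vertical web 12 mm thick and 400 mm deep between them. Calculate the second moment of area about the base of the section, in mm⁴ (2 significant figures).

Split into non-overlapping primitives; take the origin at the lower-left of the bounding box.
Bottom flange: 170 × 10, A = 1 700 mm², y = 5 mm, Ī = 14 167 mm⁴.
Web: 12 × 400, A = 4 800 mm², y = 210 mm, Ī = 64 000 000 mm⁴.
Top flange: 170 × 10, A = 1 700 mm², y = 415 mm, Ī = 14 167 mm⁴.
Transfer each piece to the bottom edge using Ī + A·d² with d = y − 0:
  bottom flange: d = 5 mm → contributes +56 667 mm⁴
  web: d = 210 mm → contributes +275 680 000 mm⁴
  top flange: d = 415 mm → contributes +292 796 667 mm⁴
Total I = 568 533 333 mm⁴.

I_base ≈ 5.7 × 10⁸ mm⁴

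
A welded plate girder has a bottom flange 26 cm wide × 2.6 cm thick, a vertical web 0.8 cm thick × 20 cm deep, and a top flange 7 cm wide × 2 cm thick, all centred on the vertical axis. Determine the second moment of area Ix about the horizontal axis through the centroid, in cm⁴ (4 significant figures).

Ix ≈ 7091 cm⁴

Break the section into simple shapes (no overlaps), measuring from the bottom-left corner of the bounding box.
Bottom plate: 26 × 2.6, A = 67.6 cm², y = 1.3 cm, Ī = 38.0813 cm⁴.
Web plate: 0.8 × 20, A = 16 cm², y = 12.6 cm, Ī = 533.333 cm⁴.
Top plate: 7 × 2, A = 14 cm², y = 23.6 cm, Ī = 4.66667 cm⁴.
Centroid: ȳ = ΣA·y / ΣA = 6.35123 cm.
Transfer each piece to the horizontal axis through the centroid using Ī + A·d² with d = y − 6.35123:
  bottom plate: d = -5.05123 cm → contributes +1762.89 cm⁴
  web plate: d = 6.24877 cm → contributes +1158.09 cm⁴
  top plate: d = 17.2488 cm → contributes +4169.95 cm⁴
Total I = 7090.93 cm⁴.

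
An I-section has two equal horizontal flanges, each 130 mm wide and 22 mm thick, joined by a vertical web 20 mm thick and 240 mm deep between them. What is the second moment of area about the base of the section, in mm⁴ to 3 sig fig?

Split into non-overlapping primitives; take the origin at the lower-left of the bounding box.
Bottom flange: 130 × 22, A = 2 860 mm², y = 11 mm, Ī = 115 353 mm⁴.
Web: 20 × 240, A = 4 800 mm², y = 142 mm, Ī = 23 040 000 mm⁴.
Top flange: 130 × 22, A = 2 860 mm², y = 273 mm, Ī = 115 353 mm⁴.
Transfer each piece to the base of the section using Ī + A·d² with d = y − 0:
  bottom flange: d = 11 mm → contributes +461 413 mm⁴
  web: d = 142 mm → contributes +119 827 200 mm⁴
  top flange: d = 273 mm → contributes +213 268 293 mm⁴
Total I = 333 556 907 mm⁴.

I_base ≈ 3.34 × 10⁸ mm⁴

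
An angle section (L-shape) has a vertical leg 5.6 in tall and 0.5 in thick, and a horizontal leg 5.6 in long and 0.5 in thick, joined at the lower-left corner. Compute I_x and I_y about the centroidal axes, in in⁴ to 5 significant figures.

I_x ≈ 16.049 in⁴, I_y ≈ 16.049 in⁴

Break the section into simple shapes (no overlaps), measuring from the bottom-left corner of the bounding box.
Vertical leg: 0.5 × 5.6, A = 2.8 in², y = 2.8 in, Ī = 7.317333 in⁴.
Horizontal leg (remainder): 5.1 × 0.5, A = 2.55 in², y = 0.25 in, Ī = 0.053125 in⁴.
Centroid: ȳ = ΣA·y / ΣA = 1.584579 in.
Transfer each piece to the centroidal x-axis using Ī + A·d² with d = y − 1.584579:
  vertical leg: d = 1.215421 in → contributes +11.45363 in⁴
  horizontal leg (remainder): d = -1.334579 in → contributes +4.594936 in⁴
Total I = 16.04856 in⁴.
For the y-axis: x̄ = 1.584579 in.
Repeating about the centroidal y-axis gives I_y = 16.04856 in⁴.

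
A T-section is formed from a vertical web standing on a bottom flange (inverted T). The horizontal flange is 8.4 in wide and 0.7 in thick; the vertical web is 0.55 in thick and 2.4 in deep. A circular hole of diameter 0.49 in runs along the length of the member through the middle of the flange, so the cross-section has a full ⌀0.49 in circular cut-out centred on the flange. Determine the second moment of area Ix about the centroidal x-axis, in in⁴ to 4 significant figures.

Decompose the section into non-overlapping parts with the origin at the bottom-left of its bounding rectangle.
Flange: 8.4 × 0.7, A = 5.88 in², y = 0.35 in, Ī = 0.2401 in⁴.
Web: 0.55 × 2.4, A = 1.32 in², y = 1.9 in, Ī = 0.6336 in⁴.
Hole (subtracted): ⌀0.49, A = 0.188574 in², y = 0.35 in, Ī = 0.00282979 in⁴.
Centroid: ȳ = ΣA·y / ΣA = 0.641809 in.
Transfer each piece to the centroidal x-axis using Ī + A·d² with d = y − 0.641809:
  flange: d = -0.291809 in → contributes +0.740798 in⁴
  web: d = 1.25819 in → contributes +2.72322 in⁴
  hole: d = -0.291809 in → contributes −0.0188874 in⁴
Total I = 3.44513 in⁴.

Ix ≈ 3.445 in⁴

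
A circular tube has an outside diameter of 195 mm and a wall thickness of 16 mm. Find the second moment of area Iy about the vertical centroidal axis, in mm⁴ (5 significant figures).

Iy ≈ 3.6324 × 10⁷ mm⁴

Treat the section as a set of non-overlapping primitives; coordinates are from the bounding-box lower-left.
Outer circle: ⌀195, A = 29864.77 mm², x = 97.5 mm, Ī = 70 975 481 mm⁴.
Bore (subtracted): ⌀163, A = 20867.24 mm², x = 97.5 mm, Ī = 34 651 363 mm⁴.
By symmetry the centroid is at mid-width, x̄ = 97.5 mm.
All pieces are centred on the vertical centroidal axis, so I = ΣĪ (holes subtracted) = 36 324 118 mm⁴.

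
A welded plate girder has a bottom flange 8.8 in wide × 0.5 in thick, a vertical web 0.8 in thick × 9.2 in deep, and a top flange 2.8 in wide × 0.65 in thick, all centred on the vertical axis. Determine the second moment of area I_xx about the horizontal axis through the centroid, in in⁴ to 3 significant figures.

Split into non-overlapping primitives; take the origin at the lower-left of the bounding box.
Bottom plate: 8.8 × 0.5, A = 4.4 in², y = 0.25 in, Ī = 0.091667 in⁴.
Web plate: 0.8 × 9.2, A = 7.36 in², y = 5.1 in, Ī = 51.913 in⁴.
Top plate: 2.8 × 0.65, A = 1.82 in², y = 10.025 in, Ī = 0.064079 in⁴.
Centroid: ȳ = ΣA·y / ΣA = 4.1886 in.
Transfer each piece to the horizontal axis through the centroid using Ī + A·d² with d = y − 4.1886:
  bottom plate: d = -3.9386 in → contributes +68.348 in⁴
  web plate: d = 0.91138 in → contributes +58.026 in⁴
  top plate: d = 5.8364 in → contributes +62.059 in⁴
Total I = 188.43 in⁴.

I_xx ≈ 188 in⁴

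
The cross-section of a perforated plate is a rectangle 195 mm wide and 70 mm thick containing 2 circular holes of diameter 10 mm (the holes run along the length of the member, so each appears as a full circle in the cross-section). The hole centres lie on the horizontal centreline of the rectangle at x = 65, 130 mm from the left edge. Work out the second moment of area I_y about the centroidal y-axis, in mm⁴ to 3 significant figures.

Decompose the section into non-overlapping parts with the origin at the bottom-left of its bounding rectangle.
Plate: 195 × 70, A = 13 650 mm², x = 97.5 mm, Ī = 43 253 438 mm⁴.
Hole 1 (subtracted): ⌀10, A = 78.54 mm², x = 65 mm, Ī = 490.87 mm⁴.
Hole 2 (subtracted): ⌀10, A = 78.54 mm², x = 130 mm, Ī = 490.87 mm⁴.
By symmetry the centroid is at mid-width, x̄ = 97.5 mm.
Transfer each piece to the centroidal y-axis using Ī + A·d² with d = x − 97.5:
  plate: d = 0 mm → contributes +43 253 438 mm⁴
  hole 1: d = -32.5 mm → contributes −83 449 mm⁴
  hole 2: d = 32.5 mm → contributes −83 449 mm⁴
Total I = 43 086 540 mm⁴.

I_y ≈ 4.31 × 10⁷ mm⁴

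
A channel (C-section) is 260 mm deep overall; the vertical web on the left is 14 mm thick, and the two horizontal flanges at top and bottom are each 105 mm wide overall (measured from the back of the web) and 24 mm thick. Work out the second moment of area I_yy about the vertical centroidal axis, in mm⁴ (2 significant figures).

Break the section into simple shapes (no overlaps), measuring from the bottom-left corner of the bounding box.
Web: 14 × 260, A = 3 640 mm², x = 7 mm, Ī = 59 453 mm⁴.
Top flange (beyond web): 91 × 24, A = 2 184 mm², x = 59.5 mm, Ī = 1 507 142 mm⁴.
Bottom flange (beyond web): 91 × 24, A = 2 184 mm², x = 59.5 mm, Ī = 1 507 142 mm⁴.
Centroid: x̄ = ΣA·x / ΣA = 35.64 mm.
Transfer each piece to the vertical centroidal axis using Ī + A·d² with d = x − 35.64:
  web: d = -28.64 mm → contributes +3 044 404 mm⁴
  top flange (beyond web): d = 23.86 mm → contributes +2 750 871 mm⁴
  bottom flange (beyond web): d = 23.86 mm → contributes +2 750 871 mm⁴
Total I = 8 546 146 mm⁴.

I_yy ≈ 8.5 × 10⁶ mm⁴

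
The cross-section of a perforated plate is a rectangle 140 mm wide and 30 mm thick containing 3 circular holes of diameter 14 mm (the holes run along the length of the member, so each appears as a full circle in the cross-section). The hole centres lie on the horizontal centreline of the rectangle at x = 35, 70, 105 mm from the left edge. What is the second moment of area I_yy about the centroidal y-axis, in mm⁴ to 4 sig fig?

I_yy ≈ 6.477 × 10⁶ mm⁴

Break the section into simple shapes (no overlaps), measuring from the bottom-left corner of the bounding box.
Plate: 140 × 30, A = 4 200 mm², x = 70 mm, Ī = 6 860 000 mm⁴.
Hole 1 (subtracted): ⌀14, A = 153.938 mm², x = 35 mm, Ī = 1885.74 mm⁴.
Hole 2 (subtracted): ⌀14, A = 153.938 mm², x = 70 mm, Ī = 1885.74 mm⁴.
Hole 3 (subtracted): ⌀14, A = 153.938 mm², x = 105 mm, Ī = 1885.74 mm⁴.
By symmetry the centroid is at mid-width, x̄ = 70 mm.
Transfer each piece to the centroidal y-axis using Ī + A·d² with d = x − 70:
  plate: d = 0 mm → contributes +6 860 000 mm⁴
  hole 1: d = -35 mm → contributes −190 460 mm⁴
  hole 2: d = 0 mm → contributes −1885.74 mm⁴
  hole 3: d = 35 mm → contributes −190 460 mm⁴
Total I = 6 477 195 mm⁴.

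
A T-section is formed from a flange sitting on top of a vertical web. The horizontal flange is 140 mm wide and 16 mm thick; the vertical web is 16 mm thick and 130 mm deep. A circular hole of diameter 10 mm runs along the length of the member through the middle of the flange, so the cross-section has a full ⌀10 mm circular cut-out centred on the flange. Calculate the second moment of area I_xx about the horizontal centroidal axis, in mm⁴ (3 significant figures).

Treat the section as a set of non-overlapping primitives; coordinates are from the bounding-box lower-left.
Flange: 140 × 16, A = 2 240 mm², y = 138 mm, Ī = 47 787 mm⁴.
Web: 16 × 130, A = 2 080 mm², y = 65 mm, Ī = 2 929 333 mm⁴.
Hole (subtracted): ⌀10, A = 78.54 mm², y = 138 mm, Ī = 490.87 mm⁴.
Centroid: ȳ = ΣA·y / ΣA = 102.2 mm.
Transfer each piece to the horizontal centroidal axis using Ī + A·d² with d = y − 102.2:
  flange: d = 35.799 mm → contributes +2 918 499 mm⁴
  web: d = -37.201 mm → contributes +5 807 876 mm⁴
  hole: d = 35.799 mm → contributes −101 145 mm⁴
Total I = 8 625 230 mm⁴.

I_xx ≈ 8.63 × 10⁶ mm⁴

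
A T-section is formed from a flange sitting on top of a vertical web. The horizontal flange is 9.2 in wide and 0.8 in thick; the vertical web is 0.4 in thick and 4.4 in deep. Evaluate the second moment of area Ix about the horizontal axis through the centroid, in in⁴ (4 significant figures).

Ix ≈ 12.83 in⁴

Split into non-overlapping primitives; take the origin at the lower-left of the bounding box.
Flange: 9.2 × 0.8, A = 7.36 in², y = 4.8 in, Ī = 0.392533 in⁴.
Web: 0.4 × 4.4, A = 1.76 in², y = 2.2 in, Ī = 2.83947 in⁴.
Centroid: ȳ = ΣA·y / ΣA = 4.29825 in.
Transfer each piece to the horizontal axis through the centroid using Ī + A·d² with d = y − 4.29825:
  flange: d = 0.501754 in → contributes +2.24547 in⁴
  web: d = -2.09825 in → contributes +10.5881 in⁴
Total I = 12.8336 in⁴.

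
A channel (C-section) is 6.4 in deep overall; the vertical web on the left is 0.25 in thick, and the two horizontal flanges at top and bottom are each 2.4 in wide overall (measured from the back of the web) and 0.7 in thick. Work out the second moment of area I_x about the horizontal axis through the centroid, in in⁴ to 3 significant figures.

I_x ≈ 30.0 in⁴

Treat the section as a set of non-overlapping primitives; coordinates are from the bounding-box lower-left.
Web: 0.25 × 6.4, A = 1.6 in², y = 3.2 in, Ī = 5.4613 in⁴.
Top flange (beyond web): 2.15 × 0.7, A = 1.505 in², y = 6.05 in, Ī = 0.061454 in⁴.
Bottom flange (beyond web): 2.15 × 0.7, A = 1.505 in², y = 0.35 in, Ī = 0.061454 in⁴.
By symmetry the centroid is at mid-height, ȳ = 3.2 in.
Transfer each piece to the horizontal axis through the centroid using Ī + A·d² with d = y − 3.2:
  web: d = 0 in → contributes +5.4613 in⁴
  top flange (beyond web): d = 2.85 in → contributes +12.286 in⁴
  bottom flange (beyond web): d = -2.85 in → contributes +12.286 in⁴
Total I = 30.033 in⁴.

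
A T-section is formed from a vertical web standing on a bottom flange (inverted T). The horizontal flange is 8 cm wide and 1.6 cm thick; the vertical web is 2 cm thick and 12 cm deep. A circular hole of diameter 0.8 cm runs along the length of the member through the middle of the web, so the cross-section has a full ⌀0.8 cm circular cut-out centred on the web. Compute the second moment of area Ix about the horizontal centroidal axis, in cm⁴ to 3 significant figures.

Split into non-overlapping primitives; take the origin at the lower-left of the bounding box.
Flange: 8 × 1.6, A = 12.8 cm², y = 0.8 cm, Ī = 2.7307 cm⁴.
Web: 2 × 12, A = 24 cm², y = 7.6 cm, Ī = 288 cm⁴.
Hole (subtracted): ⌀0.8, A = 0.50265 cm², y = 7.6 cm, Ī = 0.020106 cm⁴.
Centroid: ȳ = ΣA·y / ΣA = 5.202 cm.
Transfer each piece to the horizontal centroidal axis using Ī + A·d² with d = y − 5.202:
  flange: d = -4.402 cm → contributes +250.77 cm⁴
  web: d = 2.398 cm → contributes +426.01 cm⁴
  hole: d = 2.398 cm → contributes −2.9105 cm⁴
Total I = 673.86 cm⁴.

Ix ≈ 674 cm⁴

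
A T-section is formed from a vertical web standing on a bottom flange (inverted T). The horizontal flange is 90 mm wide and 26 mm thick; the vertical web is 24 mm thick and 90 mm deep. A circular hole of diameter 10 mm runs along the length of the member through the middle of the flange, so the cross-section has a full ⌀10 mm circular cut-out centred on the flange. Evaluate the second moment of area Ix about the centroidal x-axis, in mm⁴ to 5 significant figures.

Break the section into simple shapes (no overlaps), measuring from the bottom-left corner of the bounding box.
Flange: 90 × 26, A = 2 340 mm², y = 13 mm, Ī = 131 820 mm⁴.
Web: 24 × 90, A = 2 160 mm², y = 71 mm, Ī = 1 458 000 mm⁴.
Hole (subtracted): ⌀10, A = 78.53982 mm², y = 13 mm, Ī = 490.8739 mm⁴.
Centroid: ȳ = ΣA·y / ΣA = 41.33453 mm.
Transfer each piece to the centroidal x-axis using Ī + A·d² with d = y − 41.33453:
  flange: d = -28.33453 mm → contributes +2 010 479 mm⁴
  web: d = 29.66547 mm → contributes +3 358 887 mm⁴
  hole: d = -28.33453 mm → contributes −63546.22 mm⁴
Total I = 5 305 819 mm⁴.

Ix ≈ 5.3058 × 10⁶ mm⁴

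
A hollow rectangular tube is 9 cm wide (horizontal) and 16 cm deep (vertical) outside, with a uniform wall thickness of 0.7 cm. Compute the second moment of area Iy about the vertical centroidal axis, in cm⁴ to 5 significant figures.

Break the section into simple shapes (no overlaps), measuring from the bottom-left corner of the bounding box.
Outer rectangle: 9 × 16, A = 144 cm², x = 4.5 cm, Ī = 972 cm⁴.
Inner void (subtracted): 7.6 × 14.6, A = 110.96 cm², x = 4.5 cm, Ī = 534.0875 cm⁴.
By symmetry the centroid is at mid-width, x̄ = 4.5 cm.
All pieces are centred on the vertical centroidal axis, so I = ΣĪ (holes subtracted) = 437.9125 cm⁴.

Iy ≈ 437.91 cm⁴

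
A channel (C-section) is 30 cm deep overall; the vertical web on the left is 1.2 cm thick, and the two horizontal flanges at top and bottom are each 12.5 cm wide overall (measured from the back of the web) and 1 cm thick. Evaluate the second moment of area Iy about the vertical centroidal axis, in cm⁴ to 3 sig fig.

Iy ≈ 787 cm⁴

Decompose the section into non-overlapping parts with the origin at the bottom-left of its bounding rectangle.
Web: 1.2 × 30, A = 36 cm², x = 0.6 cm, Ī = 4.32 cm⁴.
Top flange (beyond web): 11.3 × 1, A = 11.3 cm², x = 6.85 cm, Ī = 120.24 cm⁴.
Bottom flange (beyond web): 11.3 × 1, A = 11.3 cm², x = 6.85 cm, Ī = 120.24 cm⁴.
Centroid: x̄ = ΣA·x / ΣA = 3.0104 cm.
Transfer each piece to the vertical centroidal axis using Ī + A·d² with d = x − 3.0104:
  web: d = -2.4104 cm → contributes +213.48 cm⁴
  top flange (beyond web): d = 3.8396 cm → contributes +286.83 cm⁴
  bottom flange (beyond web): d = 3.8396 cm → contributes +286.83 cm⁴
Total I = 787.14 cm⁴.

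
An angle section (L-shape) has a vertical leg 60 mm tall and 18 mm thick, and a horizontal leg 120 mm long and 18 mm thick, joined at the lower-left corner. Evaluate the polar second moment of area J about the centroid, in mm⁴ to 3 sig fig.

J ≈ 4.74 × 10⁶ mm⁴

Break the section into simple shapes (no overlaps), measuring from the bottom-left corner of the bounding box.
Vertical leg: 18 × 60, A = 1 080 mm², y = 30 mm, Ī = 324 000 mm⁴.
Horizontal leg (remainder): 102 × 18, A = 1 836 mm², y = 9 mm, Ī = 49 572 mm⁴.
Centroid: ȳ = ΣA·y / ΣA = 16.778 mm.
Transfer each piece to the centroidal x-axis using Ī + A·d² with d = y − 16.778:
  vertical leg: d = 13.222 mm → contributes +512 813 mm⁴
  horizontal leg (remainder): d = -7.7778 mm → contributes +160 639 mm⁴
Total I = 673 452 mm⁴.
For the y-axis: x̄ = 46.778 mm.
Repeating about the centroidal y-axis gives I_y = 4 068 972 mm⁴.
Polar second moment: J = I_x + I_y = 4 742 424 mm⁴.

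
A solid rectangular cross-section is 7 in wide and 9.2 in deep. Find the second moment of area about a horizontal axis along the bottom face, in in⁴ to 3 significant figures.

The section: 7 × 9.2, A = 64.4 in², y = 4.6 in, Ī = 454.23 in⁴.
Transfer it to the base of the section using Ī + A·d² with d = y − 0:
  the section: d = 4.6 in → contributes +1816.9 in⁴
Total I = 1816.9 in⁴.

I_base ≈ 1820 in⁴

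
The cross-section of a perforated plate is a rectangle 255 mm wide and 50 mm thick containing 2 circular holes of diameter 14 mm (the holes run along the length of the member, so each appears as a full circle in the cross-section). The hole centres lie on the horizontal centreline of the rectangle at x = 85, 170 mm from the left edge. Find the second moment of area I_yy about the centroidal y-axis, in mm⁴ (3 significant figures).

I_yy ≈ 6.85 × 10⁷ mm⁴

Break the section into simple shapes (no overlaps), measuring from the bottom-left corner of the bounding box.
Plate: 255 × 50, A = 12 750 mm², x = 127.5 mm, Ī = 69 089 063 mm⁴.
Hole 1 (subtracted): ⌀14, A = 153.94 mm², x = 85 mm, Ī = 1885.7 mm⁴.
Hole 2 (subtracted): ⌀14, A = 153.94 mm², x = 170 mm, Ī = 1885.7 mm⁴.
By symmetry the centroid is at mid-width, x̄ = 127.5 mm.
Transfer each piece to the centroidal y-axis using Ī + A·d² with d = x − 127.5:
  plate: d = 0 mm → contributes +69 089 063 mm⁴
  hole 1: d = -42.5 mm → contributes −279 936 mm⁴
  hole 2: d = 42.5 mm → contributes −279 936 mm⁴
Total I = 68 529 190 mm⁴.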